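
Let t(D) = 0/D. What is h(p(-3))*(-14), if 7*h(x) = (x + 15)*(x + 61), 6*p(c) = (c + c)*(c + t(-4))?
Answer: -2304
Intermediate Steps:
t(D) = 0
p(c) = c**2/3 (p(c) = ((c + c)*(c + 0))/6 = ((2*c)*c)/6 = (2*c**2)/6 = c**2/3)
h(x) = (15 + x)*(61 + x)/7 (h(x) = ((x + 15)*(x + 61))/7 = ((15 + x)*(61 + x))/7 = (15 + x)*(61 + x)/7)
h(p(-3))*(-14) = (915/7 + ((1/3)*(-3)**2)**2/7 + 76*((1/3)*(-3)**2)/7)*(-14) = (915/7 + ((1/3)*9)**2/7 + 76*((1/3)*9)/7)*(-14) = (915/7 + (1/7)*3**2 + (76/7)*3)*(-14) = (915/7 + (1/7)*9 + 228/7)*(-14) = (915/7 + 9/7 + 228/7)*(-14) = (1152/7)*(-14) = -2304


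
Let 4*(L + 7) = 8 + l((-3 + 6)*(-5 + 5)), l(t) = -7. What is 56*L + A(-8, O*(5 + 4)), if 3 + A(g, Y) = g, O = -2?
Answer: -389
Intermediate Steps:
A(g, Y) = -3 + g
L = -27/4 (L = -7 + (8 - 7)/4 = -7 + (1/4)*1 = -7 + 1/4 = -27/4 ≈ -6.7500)
56*L + A(-8, O*(5 + 4)) = 56*(-27/4) + (-3 - 8) = -378 - 11 = -389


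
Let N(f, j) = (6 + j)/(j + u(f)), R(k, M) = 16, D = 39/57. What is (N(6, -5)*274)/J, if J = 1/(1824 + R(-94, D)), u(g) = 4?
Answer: -504160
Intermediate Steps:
D = 13/19 (D = 39*(1/57) = 13/19 ≈ 0.68421)
J = 1/1840 (J = 1/(1824 + 16) = 1/1840 ≈ 0.00054348)
N(f, j) = (6 + j)/(4 + j) (N(f, j) = (6 + j)/(j + 4) = (6 + j)/(4 + j))
(N(6, -5)*274)/J = (((6 - 5)/(4 - 5))*274)/(1/1840) = ((1/(-1))*274)*1840 = (-1*1*274)*1840 = -1*274*1840 = -274*1840 = -504160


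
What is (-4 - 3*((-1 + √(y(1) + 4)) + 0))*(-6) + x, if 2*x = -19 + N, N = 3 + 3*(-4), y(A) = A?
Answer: -8 + 18*√5 ≈ 32.249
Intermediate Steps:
N = -9 (N = 3 - 12 = -9)
x = -14 (x = (-19 - 9)/2 = (½)*(-28) = -14)
(-4 - 3*((-1 + √(y(1) + 4)) + 0))*(-6) + x = (-4 - 3*((-1 + √(1 + 4)) + 0))*(-6) - 14 = (-4 - 3*((-1 + √5) + 0))*(-6) - 14 = (-4 - 3*(-1 + √5))*(-6) - 14 = (-4 + (3 - 3*√5))*(-6) - 14 = (-1 - 3*√5)*(-6) - 14 = (6 + 18*√5) - 14 = -8 + 18*√5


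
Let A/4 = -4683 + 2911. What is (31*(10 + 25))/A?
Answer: -1085/7088 ≈ -0.15308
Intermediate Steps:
A = -7088 (A = 4*(-4683 + 2911) = 4*(-1772) = -7088)
(31*(10 + 25))/A = (31*(10 + 25))/(-7088) = (31*35)*(-1/7088) = 1085*(-1/7088) = -1085/7088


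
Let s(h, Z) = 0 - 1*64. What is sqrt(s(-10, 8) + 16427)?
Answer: sqrt(16363) ≈ 127.92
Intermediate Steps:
s(h, Z) = -64 (s(h, Z) = 0 - 64 = -64)
sqrt(s(-10, 8) + 16427) = sqrt(-64 + 16427) = sqrt(16363)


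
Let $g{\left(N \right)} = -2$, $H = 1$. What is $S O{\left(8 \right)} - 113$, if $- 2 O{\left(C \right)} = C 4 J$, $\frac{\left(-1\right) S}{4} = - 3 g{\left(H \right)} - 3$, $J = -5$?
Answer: $-1073$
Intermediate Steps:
$S = -12$ ($S = - 4 \left(\left(-3\right) \left(-2\right) - 3\right) = - 4 \left(6 - 3\right) = \left(-4\right) 3 = -12$)
$O{\left(C \right)} = 10 C$ ($O{\left(C \right)} = - \frac{C 4 \left(-5\right)}{2} = - \frac{4 C \left(-5\right)}{2} = - \frac{\left(-20\right) C}{2} = 10 C$)
$S O{\left(8 \right)} - 113 = - 12 \cdot 10 \cdot 8 - 113 = \left(-12\right) 80 - 113 = -960 - 113 = -1073$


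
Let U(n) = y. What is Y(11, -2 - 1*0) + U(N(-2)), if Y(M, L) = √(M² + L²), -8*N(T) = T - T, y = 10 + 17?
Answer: 27 + 5*√5 ≈ 38.180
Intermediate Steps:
y = 27
N(T) = 0 (N(T) = -(T - T)/8 = -⅛*0 = 0)
Y(M, L) = √(L² + M²)
U(n) = 27
Y(11, -2 - 1*0) + U(N(-2)) = √((-2 - 1*0)² + 11²) + 27 = √((-2 + 0)² + 121) + 27 = √((-2)² + 121) + 27 = √(4 + 121) + 27 = √125 + 27 = 5*√5 + 27 = 27 + 5*√5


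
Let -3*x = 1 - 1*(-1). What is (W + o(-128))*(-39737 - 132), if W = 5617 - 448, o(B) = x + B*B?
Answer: -2577809933/3 ≈ -8.5927e+8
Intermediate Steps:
x = -2/3 (x = -(1 - 1*(-1))/3 = -(1 + 1)/3 = -1/3*2 = -2/3 ≈ -0.66667)
o(B) = -2/3 + B**2 (o(B) = -2/3 + B*B = -2/3 + B**2)
W = 5169
(W + o(-128))*(-39737 - 132) = (5169 + (-2/3 + (-128)**2))*(-39737 - 132) = (5169 + (-2/3 + 16384))*(-39869) = (5169 + 49150/3)*(-39869) = (64657/3)*(-39869) = -2577809933/3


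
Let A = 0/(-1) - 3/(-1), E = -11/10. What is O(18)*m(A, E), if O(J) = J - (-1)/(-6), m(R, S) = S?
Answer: -1177/60 ≈ -19.617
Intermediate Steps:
E = -11/10 (E = -11*⅒ = -11/10 ≈ -1.1000)
A = 3 (A = 0*(-1) - 3*(-1) = 0 + 3 = 3)
O(J) = -⅙ + J (O(J) = J - (-1)*(-1)/6 = J - 1*⅙ = J - ⅙ = -⅙ + J)
O(18)*m(A, E) = (-⅙ + 18)*(-11/10) = (107/6)*(-11/10) = -1177/60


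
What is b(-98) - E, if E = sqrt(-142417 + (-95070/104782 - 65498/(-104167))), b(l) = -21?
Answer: -21 - 2*I*sqrt(1060416265431790210064093)/5457413297 ≈ -21.0 - 377.38*I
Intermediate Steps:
E = 2*I*sqrt(1060416265431790210064093)/5457413297 (E = sqrt(-142417 + (-95070*1/104782 - 65498*(-1/104167))) = sqrt(-142417 + (-47535/52391 + 65498/104167)) = sqrt(-142417 - 1520072627/5457413297) = sqrt(-777229949591476/5457413297) = 2*I*sqrt(1060416265431790210064093)/5457413297 ≈ 377.38*I)
b(-98) - E = -21 - 2*I*sqrt(1060416265431790210064093)/5457413297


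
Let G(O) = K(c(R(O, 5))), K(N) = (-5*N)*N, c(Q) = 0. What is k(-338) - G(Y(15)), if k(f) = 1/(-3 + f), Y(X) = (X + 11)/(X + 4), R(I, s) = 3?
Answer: -1/341 ≈ -0.0029326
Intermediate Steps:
Y(X) = (11 + X)/(4 + X)
K(N) = -5*N**2
G(O) = 0 (G(O) = -5*0**2 = -5*0 = 0)
k(-338) - G(Y(15)) = 1/(-3 - 338) - 1*0 = 1/(-341) + 0 = -1/341 + 0 = -1/341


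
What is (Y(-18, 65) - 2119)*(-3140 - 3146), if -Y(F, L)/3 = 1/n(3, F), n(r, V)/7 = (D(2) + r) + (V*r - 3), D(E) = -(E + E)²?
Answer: 466199843/35 ≈ 1.3320e+7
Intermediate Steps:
D(E) = -4*E² (D(E) = -(2*E)² = -4*E²)
n(r, V) = -133 + 7*r + 7*V*r (n(r, V) = 7*((-4*2² + r) + (V*r - 3)) = 7*((-4*4 + r) + (-3 + V*r)) = 7*((-16 + r) + (-3 + V*r)) = 7*(-19 + r + V*r) = -133 + 7*r + 7*V*r)
Y(F, L) = -3/(-112 + 21*F) (Y(F, L) = -3/(-133 + 7*3 + 7*F*3) = -3/(-133 + 21 + 21*F) = -3/(-112 + 21*F))
(Y(-18, 65) - 2119)*(-3140 - 3146) = (-3/(-112 + 21*(-18)) - 2119)*(-3140 - 3146) = (-3/(-112 - 378) - 2119)*(-6286) = (-3/(-490) - 2119)*(-6286) = (-3*(-1/490) - 2119)*(-6286) = (3/490 - 2119)*(-6286) = -1038307/490*(-6286) = 466199843/35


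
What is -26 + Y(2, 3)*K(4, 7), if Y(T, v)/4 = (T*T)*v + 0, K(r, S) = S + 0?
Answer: 310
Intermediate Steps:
K(r, S) = S
Y(T, v) = 4*v*T**2 (Y(T, v) = 4*((T*T)*v + 0) = 4*(T**2*v + 0) = 4*(v*T**2 + 0) = 4*(v*T**2) = 4*v*T**2)
-26 + Y(2, 3)*K(4, 7) = -26 + (4*3*2**2)*7 = -26 + (4*3*4)*7 = -26 + 48*7 = -26 + 336 = 310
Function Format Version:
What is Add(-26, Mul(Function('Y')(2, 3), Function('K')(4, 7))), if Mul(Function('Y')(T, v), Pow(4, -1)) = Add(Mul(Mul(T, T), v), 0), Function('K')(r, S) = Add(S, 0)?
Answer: 310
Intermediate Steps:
Function('K')(r, S) = S
Function('Y')(T, v) = Mul(4, v, Pow(T, 2)) (Function('Y')(T, v) = Mul(4, Add(Mul(Mul(T, T), v), 0)) = Mul(4, Add(Mul(Pow(T, 2), v), 0)) = Mul(4, Add(Mul(v, Pow(T, 2)), 0)) = Mul(4, Mul(v, Pow(T, 2))) = Mul(4, v, Pow(T, 2)))
Add(-26, Mul(Function('Y')(2, 3), Function('K')(4, 7))) = Add(-26, Mul(Mul(4, 3, Pow(2, 2)), 7)) = Add(-26, Mul(Mul(4, 3, 4), 7)) = Add(-26, Mul(48, 7)) = Add(-26, 336) = 310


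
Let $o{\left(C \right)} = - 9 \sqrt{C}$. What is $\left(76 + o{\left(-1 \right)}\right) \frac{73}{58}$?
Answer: $\frac{2774}{29} - \frac{657 i}{58} \approx 95.655 - 11.328 i$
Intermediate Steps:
$\left(76 + o{\left(-1 \right)}\right) \frac{73}{58} = \left(76 - 9 \sqrt{-1}\right) \frac{73}{58} = \left(76 - 9 i\right) 73 \cdot \frac{1}{58} = \left(76 - 9 i\right) \frac{73}{58} = \frac{2774}{29} - \frac{657 i}{58}$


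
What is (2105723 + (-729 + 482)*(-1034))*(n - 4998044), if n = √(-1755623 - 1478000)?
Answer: -11800986647324 + 2361121*I*√3233623 ≈ -1.1801e+13 + 4.2458e+9*I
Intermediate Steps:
n = I*√3233623 (n = √(-3233623) = I*√3233623 ≈ 1798.2*I)
(2105723 + (-729 + 482)*(-1034))*(n - 4998044) = (2105723 + (-729 + 482)*(-1034))*(I*√3233623 - 4998044) = (2105723 - 247*(-1034))*(-4998044 + I*√3233623) = (2105723 + 255398)*(-4998044 + I*√3233623) = 2361121*(-4998044 + I*√3233623) = -11800986647324 + 2361121*I*√3233623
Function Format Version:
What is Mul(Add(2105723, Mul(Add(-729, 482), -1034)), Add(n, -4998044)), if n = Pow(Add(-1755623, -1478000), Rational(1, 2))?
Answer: Add(-11800986647324, Mul(2361121, I, Pow(3233623, Rational(1, 2)))) ≈ Add(-1.1801e+13, Mul(4.2458e+9, I))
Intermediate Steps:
n = Mul(I, Pow(3233623, Rational(1, 2))) (n = Pow(-3233623, Rational(1, 2)) = Mul(I, Pow(3233623, Rational(1, 2))) ≈ Mul(1798.2, I))
Mul(Add(2105723, Mul(Add(-729, 482), -1034)), Add(n, -4998044)) = Mul(Add(2105723, Mul(Add(-729, 482), -1034)), Add(Mul(I, Pow(3233623, Rational(1, 2))), -4998044)) = Mul(Add(2105723, Mul(-247, -1034)), Add(-4998044, Mul(I, Pow(3233623, Rational(1, 2))))) = Mul(Add(2105723, 255398), Add(-4998044, Mul(I, Pow(3233623, Rational(1, 2))))) = Mul(2361121, Add(-4998044, Mul(I, Pow(3233623, Rational(1, 2))))) = Add(-11800986647324, Mul(2361121, I, Pow(3233623, Rational(1, 2))))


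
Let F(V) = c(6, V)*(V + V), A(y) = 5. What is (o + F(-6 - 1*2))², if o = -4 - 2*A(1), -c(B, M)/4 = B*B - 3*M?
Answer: 14638276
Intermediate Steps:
c(B, M) = -4*B² + 12*M (c(B, M) = -4*(B*B - 3*M) = -4*(B² - 3*M) = -4*B² + 12*M)
F(V) = 2*V*(-144 + 12*V) (F(V) = (-4*6² + 12*V)*(V + V) = (-4*36 + 12*V)*(2*V) = (-144 + 12*V)*(2*V) = 2*V*(-144 + 12*V))
o = -14 (o = -4 - 2*5 = -4 - 10 = -14)
(o + F(-6 - 1*2))² = (-14 + 24*(-6 - 1*2)*(-12 + (-6 - 1*2)))² = (-14 + 24*(-6 - 2)*(-12 + (-6 - 2)))² = (-14 + 24*(-8)*(-12 - 8))² = (-14 + 24*(-8)*(-20))² = (-14 + 3840)² = 3826² = 14638276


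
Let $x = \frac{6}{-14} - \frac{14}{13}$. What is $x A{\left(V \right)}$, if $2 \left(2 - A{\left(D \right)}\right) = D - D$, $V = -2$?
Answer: $- \frac{274}{91} \approx -3.011$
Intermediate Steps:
$x = - \frac{137}{91}$ ($x = 6 \left(- \frac{1}{14}\right) - \frac{14}{13} = - \frac{3}{7} - \frac{14}{13} = - \frac{137}{91} \approx -1.5055$)
$A{\left(D \right)} = 2$ ($A{\left(D \right)} = 2 - \frac{D - D}{2} = 2 - 0 = 2 + 0 = 2$)
$x A{\left(V \right)} = \left(- \frac{137}{91}\right) 2 = - \frac{274}{91}$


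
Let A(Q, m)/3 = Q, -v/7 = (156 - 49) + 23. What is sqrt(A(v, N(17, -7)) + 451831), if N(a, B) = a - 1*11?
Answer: sqrt(449101) ≈ 670.15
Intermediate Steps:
N(a, B) = -11 + a (N(a, B) = a - 11 = -11 + a)
v = -910 (v = -7*((156 - 49) + 23) = -7*(107 + 23) = -7*130 = -910)
A(Q, m) = 3*Q
sqrt(A(v, N(17, -7)) + 451831) = sqrt(3*(-910) + 451831) = sqrt(-2730 + 451831) = sqrt(449101)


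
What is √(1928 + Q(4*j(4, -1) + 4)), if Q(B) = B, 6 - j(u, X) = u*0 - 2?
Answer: 2*√491 ≈ 44.317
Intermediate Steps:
j(u, X) = 8 (j(u, X) = 6 - (u*0 - 2) = 6 - (0 - 2) = 6 - 1*(-2) = 6 + 2 = 8)
√(1928 + Q(4*j(4, -1) + 4)) = √(1928 + (4*8 + 4)) = √(1928 + (32 + 4)) = √(1928 + 36) = √1964 = 2*√491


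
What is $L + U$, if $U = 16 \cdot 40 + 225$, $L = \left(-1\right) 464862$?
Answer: $-463997$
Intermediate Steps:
$L = -464862$
$U = 865$ ($U = 640 + 225 = 865$)
$L + U = -464862 + 865 = -463997$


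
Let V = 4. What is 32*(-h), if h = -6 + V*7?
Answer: -704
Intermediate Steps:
h = 22 (h = -6 + 4*7 = -6 + 28 = 22)
32*(-h) = 32*(-1*22) = 32*(-22) = -704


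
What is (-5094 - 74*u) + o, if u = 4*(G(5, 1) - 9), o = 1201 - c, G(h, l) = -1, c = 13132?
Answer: -14065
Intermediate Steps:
o = -11931 (o = 1201 - 1*13132 = 1201 - 13132 = -11931)
u = -40 (u = 4*(-1 - 9) = 4*(-10) = -40)
(-5094 - 74*u) + o = (-5094 - 74*(-40)) - 11931 = (-5094 + 2960) - 11931 = -2134 - 11931 = -14065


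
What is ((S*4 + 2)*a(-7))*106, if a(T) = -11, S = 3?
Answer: -16324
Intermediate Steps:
((S*4 + 2)*a(-7))*106 = ((3*4 + 2)*(-11))*106 = ((12 + 2)*(-11))*106 = (14*(-11))*106 = -154*106 = -16324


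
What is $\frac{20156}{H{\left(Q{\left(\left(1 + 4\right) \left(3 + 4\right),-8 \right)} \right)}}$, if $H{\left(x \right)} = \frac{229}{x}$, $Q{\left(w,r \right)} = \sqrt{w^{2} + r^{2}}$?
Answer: $\frac{20156 \sqrt{1289}}{229} \approx 3160.1$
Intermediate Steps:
$Q{\left(w,r \right)} = \sqrt{r^{2} + w^{2}}$
$\frac{20156}{H{\left(Q{\left(\left(1 + 4\right) \left(3 + 4\right),-8 \right)} \right)}} = \frac{20156}{229 \frac{1}{\sqrt{\left(-8\right)^{2} + \left(\left(1 + 4\right) \left(3 + 4\right)\right)^{2}}}} = \frac{20156}{229 \frac{1}{\sqrt{64 + \left(5 \cdot 7\right)^{2}}}} = \frac{20156}{229 \frac{1}{\sqrt{64 + 35^{2}}}} = \frac{20156}{229 \frac{1}{\sqrt{64 + 1225}}} = \frac{20156}{229 \frac{1}{\sqrt{1289}}} = \frac{20156}{229 \frac{\sqrt{1289}}{1289}} = \frac{20156}{\frac{229}{1289} \sqrt{1289}} = 20156 \frac{\sqrt{1289}}{229} = \frac{20156 \sqrt{1289}}{229}$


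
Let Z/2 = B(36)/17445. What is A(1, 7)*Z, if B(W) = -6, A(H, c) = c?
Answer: -28/5815 ≈ -0.0048151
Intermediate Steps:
Z = -4/5815 (Z = 2*(-6/17445) = 2*(-6*1/17445) = 2*(-2/5815) = -4/5815 ≈ -0.00068788)
A(1, 7)*Z = 7*(-4/5815) = -28/5815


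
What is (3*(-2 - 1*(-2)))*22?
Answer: 0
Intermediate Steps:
(3*(-2 - 1*(-2)))*22 = (3*(-2 + 2))*22 = (3*0)*22 = 0*22 = 0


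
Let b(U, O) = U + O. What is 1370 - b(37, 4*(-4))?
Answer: 1349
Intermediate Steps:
b(U, O) = O + U
1370 - b(37, 4*(-4)) = 1370 - (4*(-4) + 37) = 1370 - (-16 + 37) = 1370 - 1*21 = 1370 - 21 = 1349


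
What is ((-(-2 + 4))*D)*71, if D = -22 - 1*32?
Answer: 7668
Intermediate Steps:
D = -54 (D = -22 - 32 = -54)
((-(-2 + 4))*D)*71 = (-(-2 + 4)*(-54))*71 = (-1*2*(-54))*71 = -2*(-54)*71 = 108*71 = 7668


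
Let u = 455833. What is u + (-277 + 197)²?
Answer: 462233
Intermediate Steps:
u + (-277 + 197)² = 455833 + (-277 + 197)² = 455833 + (-80)² = 455833 + 6400 = 462233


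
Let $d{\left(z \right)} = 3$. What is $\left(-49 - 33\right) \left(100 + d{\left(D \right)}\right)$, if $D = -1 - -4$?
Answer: $-8446$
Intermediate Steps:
$D = 3$ ($D = -1 + 4 = 3$)
$\left(-49 - 33\right) \left(100 + d{\left(D \right)}\right) = \left(-49 - 33\right) \left(100 + 3\right) = \left(-82\right) 103 = -8446$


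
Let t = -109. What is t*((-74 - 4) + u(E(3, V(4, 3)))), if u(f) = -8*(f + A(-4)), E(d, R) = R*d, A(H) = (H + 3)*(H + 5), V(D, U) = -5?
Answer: -5450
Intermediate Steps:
A(H) = (3 + H)*(5 + H)
u(f) = 8 - 8*f (u(f) = -8*(f + (15 + (-4)² + 8*(-4))) = -8*(f + (15 + 16 - 32)) = -8*(f - 1) = -8*(-1 + f) = 8 - 8*f)
t*((-74 - 4) + u(E(3, V(4, 3)))) = -109*((-74 - 4) + (8 - (-40)*3)) = -109*(-78 + (8 - 8*(-15))) = -109*(-78 + (8 + 120)) = -109*(-78 + 128) = -109*50 = -5450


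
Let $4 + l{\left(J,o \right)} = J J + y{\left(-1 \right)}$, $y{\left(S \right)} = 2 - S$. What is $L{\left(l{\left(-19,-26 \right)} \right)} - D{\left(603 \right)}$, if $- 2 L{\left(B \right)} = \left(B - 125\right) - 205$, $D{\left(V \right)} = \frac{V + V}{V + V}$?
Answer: $-16$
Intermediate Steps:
$l{\left(J,o \right)} = -1 + J^{2}$ ($l{\left(J,o \right)} = -4 + \left(J J + \left(2 - -1\right)\right) = -4 + \left(J^{2} + \left(2 + 1\right)\right) = -4 + \left(J^{2} + 3\right) = -4 + \left(3 + J^{2}\right) = -1 + J^{2}$)
$D{\left(V \right)} = 1$ ($D{\left(V \right)} = \frac{2 V}{2 V} = 2 V \frac{1}{2 V} = 1$)
$L{\left(B \right)} = 165 - \frac{B}{2}$ ($L{\left(B \right)} = - \frac{\left(B - 125\right) - 205}{2} = - \frac{\left(-125 + B\right) - 205}{2} = - \frac{-330 + B}{2} = 165 - \frac{B}{2}$)
$L{\left(l{\left(-19,-26 \right)} \right)} - D{\left(603 \right)} = \left(165 - \frac{-1 + \left(-19\right)^{2}}{2}\right) - 1 = \left(165 - \frac{-1 + 361}{2}\right) - 1 = \left(165 - 180\right) - 1 = -15 - 1 = -16$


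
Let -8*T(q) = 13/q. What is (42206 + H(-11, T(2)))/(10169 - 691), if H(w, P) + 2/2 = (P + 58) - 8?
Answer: 96581/21664 ≈ 4.4581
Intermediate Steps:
T(q) = -13/(8*q)
H(w, P) = 49 + P (H(w, P) = -1 + ((P + 58) - 8) = -1 + ((58 + P) - 8) = -1 + (50 + P) = 49 + P)
(42206 + H(-11, T(2)))/(10169 - 691) = (42206 + (49 - 13/8/2))/(10169 - 691) = (42206 + (49 - 13/8*½))/9478 = (42206 + (49 - 13/16))*(1/9478) = (42206 + 771/16)*(1/9478) = (676067/16)*(1/9478) = 96581/21664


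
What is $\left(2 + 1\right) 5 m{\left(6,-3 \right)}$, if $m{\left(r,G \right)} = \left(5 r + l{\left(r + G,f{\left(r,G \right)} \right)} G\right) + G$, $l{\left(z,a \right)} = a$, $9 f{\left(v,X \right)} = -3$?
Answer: $420$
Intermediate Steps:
$f{\left(v,X \right)} = - \frac{1}{3}$ ($f{\left(v,X \right)} = \frac{1}{9} \left(-3\right) = - \frac{1}{3}$)
$m{\left(r,G \right)} = 5 r + \frac{2 G}{3}$ ($m{\left(r,G \right)} = \left(5 r - \frac{G}{3}\right) + G = 5 r + \frac{2 G}{3}$)
$\left(2 + 1\right) 5 m{\left(6,-3 \right)} = \left(2 + 1\right) 5 \left(5 \cdot 6 + \frac{2}{3} \left(-3\right)\right) = 3 \cdot 5 \left(30 - 2\right) = 15 \cdot 28 = 420$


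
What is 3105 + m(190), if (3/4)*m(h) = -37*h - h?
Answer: -19565/3 ≈ -6521.7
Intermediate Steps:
m(h) = -152*h/3 (m(h) = 4*(-37*h - h)/3 = 4*(-38*h)/3 = -152*h/3)
3105 + m(190) = 3105 - 152/3*190 = 3105 - 28880/3 = -19565/3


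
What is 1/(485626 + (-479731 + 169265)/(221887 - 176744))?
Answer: 45143/21922304052 ≈ 2.0592e-6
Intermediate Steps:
1/(485626 + (-479731 + 169265)/(221887 - 176744)) = 1/(485626 - 310466/45143) = 1/(21922304052/45143) = 45143/21922304052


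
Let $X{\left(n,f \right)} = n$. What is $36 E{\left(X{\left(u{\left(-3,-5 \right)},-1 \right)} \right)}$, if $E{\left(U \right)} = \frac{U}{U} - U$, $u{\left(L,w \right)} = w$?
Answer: $216$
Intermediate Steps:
$E{\left(U \right)} = 1 - U$
$36 E{\left(X{\left(u{\left(-3,-5 \right)},-1 \right)} \right)} = 36 \left(1 - -5\right) = 36 \left(1 + 5\right) = 36 \cdot 6 = 216$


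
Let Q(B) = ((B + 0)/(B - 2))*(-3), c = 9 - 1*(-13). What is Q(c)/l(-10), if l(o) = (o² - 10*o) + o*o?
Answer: -11/1000 ≈ -0.011000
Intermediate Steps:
c = 22 (c = 9 + 13 = 22)
Q(B) = -3*B/(-2 + B) (Q(B) = (B/(-2 + B))*(-3) = -3*B/(-2 + B))
l(o) = -10*o + 2*o² (l(o) = (o² - 10*o) + o² = -10*o + 2*o²)
Q(c)/l(-10) = (-3*22/(-2 + 22))/((2*(-10)*(-5 - 10))) = (-3*22/20)/((2*(-10)*(-15))) = -3*22*1/20/300 = -33/10*1/300 = -11/1000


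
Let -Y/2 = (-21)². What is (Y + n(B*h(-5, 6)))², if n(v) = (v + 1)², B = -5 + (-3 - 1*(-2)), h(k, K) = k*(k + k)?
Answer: 7835613361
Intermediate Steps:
h(k, K) = 2*k² (h(k, K) = k*(2*k) = 2*k²)
B = -6 (B = -5 + (-3 + 2) = -5 - 1 = -6)
n(v) = (1 + v)²
Y = -882 (Y = -2*(-21)² = -2*441 = -882)
(Y + n(B*h(-5, 6)))² = (-882 + (1 - 12*(-5)²)²)² = (-882 + (1 - 12*25)²)² = (-882 + (1 - 6*50)²)² = (-882 + (1 - 300)²)² = (-882 + (-299)²)² = (-882 + 89401)² = 88519² = 7835613361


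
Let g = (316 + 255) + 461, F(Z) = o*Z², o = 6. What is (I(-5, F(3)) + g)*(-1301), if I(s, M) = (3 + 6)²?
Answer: -1448013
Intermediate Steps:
F(Z) = 6*Z²
g = 1032 (g = 571 + 461 = 1032)
I(s, M) = 81 (I(s, M) = 9² = 81)
(I(-5, F(3)) + g)*(-1301) = (81 + 1032)*(-1301) = 1113*(-1301) = -1448013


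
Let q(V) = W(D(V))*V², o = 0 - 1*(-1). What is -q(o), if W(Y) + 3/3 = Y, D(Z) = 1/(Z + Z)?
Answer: ½ ≈ 0.50000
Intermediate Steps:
D(Z) = 1/(2*Z)
W(Y) = -1 + Y
o = 1 (o = 0 + 1 = 1)
q(V) = V²*(-1 + 1/(2*V)) (q(V) = (-1 + 1/(2*V))*V² = V²*(-1 + 1/(2*V)))
-q(o) = -(½ - 1*1) = -(½ - 1) = -(-1)/2 = -1*(-½) = ½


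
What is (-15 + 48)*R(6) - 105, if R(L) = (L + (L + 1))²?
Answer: 5472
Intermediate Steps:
R(L) = (1 + 2*L)² (R(L) = (L + (1 + L))² = (1 + 2*L)²)
(-15 + 48)*R(6) - 105 = (-15 + 48)*(1 + 2*6)² - 105 = 33*(1 + 12)² - 105 = 33*13² - 105 = 33*169 - 105 = 5577 - 105 = 5472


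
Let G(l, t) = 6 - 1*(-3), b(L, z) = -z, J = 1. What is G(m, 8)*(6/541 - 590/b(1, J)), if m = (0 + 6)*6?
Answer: 2872764/541 ≈ 5310.1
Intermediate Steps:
m = 36 (m = 6*6 = 36)
G(l, t) = 9 (G(l, t) = 6 + 3 = 9)
G(m, 8)*(6/541 - 590/b(1, J)) = 9*(6/541 - 590/((-1*1))) = 9*(6*(1/541) - 590/(-1)) = 9*(6/541 - 590*(-1)) = 9*(6/541 + 590) = 9*(319196/541) = 2872764/541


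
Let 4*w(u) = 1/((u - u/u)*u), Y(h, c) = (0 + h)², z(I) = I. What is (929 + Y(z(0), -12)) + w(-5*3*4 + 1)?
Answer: 13154641/14160 ≈ 929.00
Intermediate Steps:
Y(h, c) = h²
w(u) = 1/(4*u*(-1 + u)) (w(u) = (1/((u - u/u)*u))/4 = (1/((u - 1*1)*u))/4 = (1/((u - 1)*u))/4 = (1/((-1 + u)*u))/4 = (1/(u*(-1 + u)))/4 = 1/(4*u*(-1 + u)))
(929 + Y(z(0), -12)) + w(-5*3*4 + 1) = (929 + 0²) + 1/(4*(-5*3*4 + 1)*(-1 + (-5*3*4 + 1))) = (929 + 0) + 1/(4*(-15*4 + 1)*(-1 + (-15*4 + 1))) = 929 + 1/(4*(-60 + 1)*(-1 + (-60 + 1))) = 929 + (¼)/(-59*(-1 - 59)) = 929 + (¼)*(-1/59)/(-60) = 929 + (¼)*(-1/59)*(-1/60) = 929 + 1/14160 = 13154641/14160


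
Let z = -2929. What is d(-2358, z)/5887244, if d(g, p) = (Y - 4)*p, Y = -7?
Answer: 2929/535204 ≈ 0.0054727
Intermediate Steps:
d(g, p) = -11*p (d(g, p) = (-7 - 4)*p = -11*p)
d(-2358, z)/5887244 = -11*(-2929)/5887244 = 32219*(1/5887244) = 2929/535204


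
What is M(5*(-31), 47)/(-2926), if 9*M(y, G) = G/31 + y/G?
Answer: 118/1744029 ≈ 6.7659e-5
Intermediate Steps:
M(y, G) = G/279 + y/(9*G) (M(y, G) = (G/31 + y/G)/9 = G/279 + y/(9*G))
M(5*(-31), 47)/(-2926) = ((1/279)*47 + (1/9)*(5*(-31))/47)/(-2926) = (47/279 + (1/9)*(-155)*(1/47))*(-1/2926) = (47/279 - 155/423)*(-1/2926) = -2596/13113*(-1/2926) = 118/1744029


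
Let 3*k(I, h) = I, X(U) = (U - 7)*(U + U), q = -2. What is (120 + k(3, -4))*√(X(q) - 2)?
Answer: 121*√34 ≈ 705.54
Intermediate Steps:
X(U) = 2*U*(-7 + U) (X(U) = (-7 + U)*(2*U) = 2*U*(-7 + U))
k(I, h) = I/3
(120 + k(3, -4))*√(X(q) - 2) = (120 + (⅓)*3)*√(2*(-2)*(-7 - 2) - 2) = (120 + 1)*√(2*(-2)*(-9) - 2) = 121*√(36 - 2) = 121*√34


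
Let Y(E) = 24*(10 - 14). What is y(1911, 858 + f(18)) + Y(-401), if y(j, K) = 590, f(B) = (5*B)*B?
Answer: 494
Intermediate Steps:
f(B) = 5*B**2
Y(E) = -96 (Y(E) = 24*(-4) = -96)
y(1911, 858 + f(18)) + Y(-401) = 590 - 96 = 494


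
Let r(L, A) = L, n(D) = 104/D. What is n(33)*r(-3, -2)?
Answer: -104/11 ≈ -9.4545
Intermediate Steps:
n(33)*r(-3, -2) = (104/33)*(-3) = -104/11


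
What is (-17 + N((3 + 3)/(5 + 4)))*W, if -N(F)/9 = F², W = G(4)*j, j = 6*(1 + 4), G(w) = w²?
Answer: -10080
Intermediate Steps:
j = 30 (j = 6*5 = 30)
W = 480 (W = 4²*30 = 16*30 = 480)
N(F) = -9*F²
(-17 + N((3 + 3)/(5 + 4)))*W = (-17 - 9*(3 + 3)²/(5 + 4)²)*480 = (-17 - 9*(6/9)²)*480 = (-17 - 9*(6*(⅑))²)*480 = (-17 - 9*(⅔)²)*480 = (-17 - 9*4/9)*480 = (-17 - 4)*480 = -21*480 = -10080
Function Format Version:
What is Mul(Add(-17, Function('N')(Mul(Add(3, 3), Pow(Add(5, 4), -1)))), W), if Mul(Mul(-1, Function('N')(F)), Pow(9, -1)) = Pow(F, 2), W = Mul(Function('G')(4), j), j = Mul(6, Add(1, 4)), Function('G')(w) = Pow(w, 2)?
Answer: -10080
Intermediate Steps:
j = 30 (j = Mul(6, 5) = 30)
W = 480 (W = Mul(Pow(4, 2), 30) = Mul(16, 30) = 480)
Function('N')(F) = Mul(-9, Pow(F, 2))
Mul(Add(-17, Function('N')(Mul(Add(3, 3), Pow(Add(5, 4), -1)))), W) = Mul(Add(-17, Mul(-9, Pow(Mul(Add(3, 3), Pow(Add(5, 4), -1)), 2))), 480) = Mul(Add(-17, Mul(-9, Pow(Mul(6, Pow(9, -1)), 2))), 480) = Mul(Add(-17, Mul(-9, Pow(Mul(6, Rational(1, 9)), 2))), 480) = Mul(Add(-17, Mul(-9, Pow(Rational(2, 3), 2))), 480) = Mul(Add(-17, Mul(-9, Rational(4, 9))), 480) = Mul(Add(-17, -4), 480) = Mul(-21, 480) = -10080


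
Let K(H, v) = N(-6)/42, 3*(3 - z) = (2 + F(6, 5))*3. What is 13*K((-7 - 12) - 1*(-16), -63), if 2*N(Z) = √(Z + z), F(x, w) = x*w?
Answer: 13*I*√35/84 ≈ 0.91558*I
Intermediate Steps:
F(x, w) = w*x
z = -29 (z = 3 - (2 + 5*6)*3/3 = 3 - (2 + 30)*3/3 = 3 - 32*3/3 = 3 - ⅓*96 = 3 - 32 = -29)
N(Z) = √(-29 + Z)/2 (N(Z) = √(Z - 29)/2 = √(-29 + Z)/2)
K(H, v) = I*√35/84 (K(H, v) = (√(-29 - 6)/2)/42 = (√(-35)/2)*(1/42) = ((I*√35)/2)*(1/42) = (I*√35/2)*(1/42) = I*√35/84)
13*K((-7 - 12) - 1*(-16), -63) = 13*(I*√35/84) = 13*I*√35/84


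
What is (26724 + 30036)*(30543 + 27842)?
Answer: 3313932600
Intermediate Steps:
(26724 + 30036)*(30543 + 27842) = 56760*58385 = 3313932600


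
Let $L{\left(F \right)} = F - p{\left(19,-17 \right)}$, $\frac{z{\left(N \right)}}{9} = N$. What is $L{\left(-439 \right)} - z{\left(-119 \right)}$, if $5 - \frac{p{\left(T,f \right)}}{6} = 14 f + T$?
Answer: $-712$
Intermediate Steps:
$p{\left(T,f \right)} = 30 - 84 f - 6 T$ ($p{\left(T,f \right)} = 30 - 6 \left(14 f + T\right) = 30 - 6 \left(T + 14 f\right) = 30 - \left(6 T + 84 f\right) = 30 - 84 f - 6 T$)
$z{\left(N \right)} = 9 N$
$L{\left(F \right)} = -1344 + F$ ($L{\left(F \right)} = F - \left(30 - -1428 - 114\right) = F - \left(30 + 1428 - 114\right) = F - 1344 = -1344 + F$)
$L{\left(-439 \right)} - z{\left(-119 \right)} = \left(-1344 - 439\right) - 9 \left(-119\right) = -1783 - -1071 = -1783 + 1071 = -712$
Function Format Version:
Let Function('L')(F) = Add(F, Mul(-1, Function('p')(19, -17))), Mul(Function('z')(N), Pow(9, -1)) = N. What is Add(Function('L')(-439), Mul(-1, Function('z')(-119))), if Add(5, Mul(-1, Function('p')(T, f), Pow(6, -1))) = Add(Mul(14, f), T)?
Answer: -712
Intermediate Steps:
Function('p')(T, f) = Add(30, Mul(-84, f), Mul(-6, T)) (Function('p')(T, f) = Add(30, Mul(-6, Add(Mul(14, f), T))) = Add(30, Mul(-6, Add(T, Mul(14, f)))) = Add(30, Add(Mul(-84, f), Mul(-6, T))) = Add(30, Mul(-84, f), Mul(-6, T)))
Function('z')(N) = Mul(9, N)
Function('L')(F) = Add(-1344, F) (Function('L')(F) = Add(F, Mul(-1, Add(30, Mul(-84, -17), Mul(-6, 19)))) = Add(F, Mul(-1, Add(30, 1428, -114))) = Add(F, Mul(-1, 1344)) = Add(F, -1344) = Add(-1344, F))
Add(Function('L')(-439), Mul(-1, Function('z')(-119))) = Add(Add(-1344, -439), Mul(-1, Mul(9, -119))) = Add(-1783, Mul(-1, -1071)) = Add(-1783, 1071) = -712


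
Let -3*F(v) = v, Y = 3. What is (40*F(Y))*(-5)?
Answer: 200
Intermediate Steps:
F(v) = -v/3
(40*F(Y))*(-5) = (40*(-1/3*3))*(-5) = (40*(-1))*(-5) = -40*(-5) = 200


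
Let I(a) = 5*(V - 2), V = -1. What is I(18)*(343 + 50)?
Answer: -5895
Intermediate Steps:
I(a) = -15 (I(a) = 5*(-1 - 2) = 5*(-3) = -15)
I(18)*(343 + 50) = -15*(343 + 50) = -15*393 = -5895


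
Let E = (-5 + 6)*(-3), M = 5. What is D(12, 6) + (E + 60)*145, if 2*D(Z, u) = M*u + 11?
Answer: 16571/2 ≈ 8285.5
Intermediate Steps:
D(Z, u) = 11/2 + 5*u/2 (D(Z, u) = (5*u + 11)/2 = (11 + 5*u)/2 = 11/2 + 5*u/2)
E = -3 (E = 1*(-3) = -3)
D(12, 6) + (E + 60)*145 = (11/2 + (5/2)*6) + (-3 + 60)*145 = (11/2 + 15) + 57*145 = 41/2 + 8265 = 16571/2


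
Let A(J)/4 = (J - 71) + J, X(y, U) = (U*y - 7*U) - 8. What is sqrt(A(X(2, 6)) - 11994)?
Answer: 3*I*sqrt(1398) ≈ 112.17*I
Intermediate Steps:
X(y, U) = -8 - 7*U + U*y (X(y, U) = (-7*U + U*y) - 8 = -8 - 7*U + U*y)
A(J) = -284 + 8*J (A(J) = 4*((J - 71) + J) = 4*((-71 + J) + J) = 4*(-71 + 2*J) = -284 + 8*J)
sqrt(A(X(2, 6)) - 11994) = sqrt((-284 + 8*(-8 - 7*6 + 6*2)) - 11994) = sqrt((-284 + 8*(-8 - 42 + 12)) - 11994) = sqrt((-284 + 8*(-38)) - 11994) = sqrt((-284 - 304) - 11994) = sqrt(-588 - 11994) = sqrt(-12582) = 3*I*sqrt(1398)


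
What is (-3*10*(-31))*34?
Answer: 31620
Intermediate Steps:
(-3*10*(-31))*34 = -30*(-31)*34 = 930*34 = 31620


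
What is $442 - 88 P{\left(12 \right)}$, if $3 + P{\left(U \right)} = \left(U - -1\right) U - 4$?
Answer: $-12670$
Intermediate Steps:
$P{\left(U \right)} = -7 + U \left(1 + U\right)$ ($P{\left(U \right)} = -3 + \left(\left(U - -1\right) U - 4\right) = -3 + \left(\left(U + 1\right) U - 4\right) = -3 + \left(\left(1 + U\right) U - 4\right) = -3 + \left(U \left(1 + U\right) - 4\right) = -3 + \left(-4 + U \left(1 + U\right)\right) = -7 + U \left(1 + U\right)$)
$442 - 88 P{\left(12 \right)} = 442 - 88 \left(-7 + 12 + 12^{2}\right) = 442 - 88 \left(-7 + 12 + 144\right) = 442 - 13112 = -12670$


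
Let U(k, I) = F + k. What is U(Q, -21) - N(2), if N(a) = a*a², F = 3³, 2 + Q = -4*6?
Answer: -7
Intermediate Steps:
Q = -26 (Q = -2 - 4*6 = -2 - 24 = -26)
F = 27
N(a) = a³
U(k, I) = 27 + k
U(Q, -21) - N(2) = (27 - 26) - 1*2³ = 1 - 1*8 = 1 - 8 = -7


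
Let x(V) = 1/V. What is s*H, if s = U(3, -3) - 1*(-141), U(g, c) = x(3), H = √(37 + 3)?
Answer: 848*√10/3 ≈ 893.87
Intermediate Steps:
H = 2*√10 (H = √40 = 2*√10 ≈ 6.3246)
U(g, c) = ⅓ (U(g, c) = 1/3 = ⅓)
s = 424/3 (s = ⅓ - 1*(-141) = ⅓ + 141 = 424/3 ≈ 141.33)
s*H = 424*(2*√10)/3 = 848*√10/3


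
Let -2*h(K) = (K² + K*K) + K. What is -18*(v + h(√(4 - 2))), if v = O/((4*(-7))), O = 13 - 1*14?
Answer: 495/14 + 9*√2 ≈ 48.085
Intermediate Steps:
O = -1 (O = 13 - 14 = -1)
h(K) = -K² - K/2 (h(K) = -((K² + K*K) + K)/2 = -((K² + K²) + K)/2 = -(2*K² + K)/2 = -(K + 2*K²)/2 = -K² - K/2)
v = 1/28 (v = -1/(4*(-7)) = -1/(-28) = -1*(-1/28) = 1/28 ≈ 0.035714)
-18*(v + h(√(4 - 2))) = -18*(1/28 - √(4 - 2)*(½ + √(4 - 2))) = -18*(1/28 - √2*(½ + √2)) = -9/14 + 18*√2*(½ + √2)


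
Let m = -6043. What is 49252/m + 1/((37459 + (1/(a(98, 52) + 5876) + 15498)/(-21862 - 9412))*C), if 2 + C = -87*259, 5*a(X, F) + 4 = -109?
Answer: -38053403532678737817614/4668982325886318641755 ≈ -8.1503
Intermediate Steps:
a(X, F) = -113/5 (a(X, F) = -⅘ + (⅕)*(-109) = -⅘ - 109/5 = -113/5)
C = -22535 (C = -2 - 87*259 = -2 - 22533 = -22535)
49252/m + 1/((37459 + (1/(a(98, 52) + 5876) + 15498)/(-21862 - 9412))*C) = 49252/(-6043) + 1/((37459 + (1/(-113/5 + 5876) + 15498)/(-21862 - 9412))*(-22535)) = 49252*(-1/6043) - 1/22535/(37459 + (1/(29267/5) + 15498)/(-31274)) = -49252/6043 - 1/22535/(37459 + (5/29267 + 15498)*(-1/31274)) = -49252/6043 - 1/22535/(37459 + (453579971/29267)*(-1/31274)) = -49252/6043 - 1/22535/(37459 - 453579971/915296158) = -49252/6043 - 1/22535/(34285625202551/915296158) = -49252/6043 + (915296158/34285625202551)*(-1/22535) = -49252/6043 - 915296158/772626563939486785 = -38053403532678737817614/4668982325886318641755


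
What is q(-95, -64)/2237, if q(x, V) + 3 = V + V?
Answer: -131/2237 ≈ -0.058561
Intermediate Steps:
q(x, V) = -3 + 2*V (q(x, V) = -3 + (V + V) = -3 + 2*V)
q(-95, -64)/2237 = (-3 + 2*(-64))/2237 = (-3 - 128)*(1/2237) = -131*1/2237 = -131/2237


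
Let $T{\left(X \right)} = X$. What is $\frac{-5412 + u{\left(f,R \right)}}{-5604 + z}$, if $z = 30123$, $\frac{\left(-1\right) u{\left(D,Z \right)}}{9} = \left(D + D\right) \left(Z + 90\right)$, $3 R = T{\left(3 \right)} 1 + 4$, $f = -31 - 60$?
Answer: $\frac{48610}{8173} \approx 5.9476$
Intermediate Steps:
$f = -91$
$R = \frac{7}{3}$ ($R = \frac{3 \cdot 1 + 4}{3} = \frac{3 + 4}{3} = \frac{1}{3} \cdot 7 = \frac{7}{3} \approx 2.3333$)
$u{\left(D,Z \right)} = - 18 D \left(90 + Z\right)$ ($u{\left(D,Z \right)} = - 9 \left(D + D\right) \left(Z + 90\right) = - 9 \cdot 2 D \left(90 + Z\right) = - 18 D \left(90 + Z\right)$)
$\frac{-5412 + u{\left(f,R \right)}}{-5604 + z} = \frac{-5412 - - 1638 \left(90 + \frac{7}{3}\right)}{-5604 + 30123} = \frac{-5412 - \left(-1638\right) \frac{277}{3}}{24519} = \left(-5412 + 151242\right) \frac{1}{24519} = 145830 \cdot \frac{1}{24519} = \frac{48610}{8173}$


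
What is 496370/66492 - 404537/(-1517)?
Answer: 13825733747/50434182 ≈ 274.13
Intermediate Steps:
496370/66492 - 404537/(-1517) = 496370*(1/66492) - 404537*(-1/1517) = 248185/33246 + 404537/1517 = 13825733747/50434182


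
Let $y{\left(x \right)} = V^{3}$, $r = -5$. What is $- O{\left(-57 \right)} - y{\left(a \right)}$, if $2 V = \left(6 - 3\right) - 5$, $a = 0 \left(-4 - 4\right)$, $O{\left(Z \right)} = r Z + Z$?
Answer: $-227$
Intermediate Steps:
$O{\left(Z \right)} = - 4 Z$ ($O{\left(Z \right)} = - 5 Z + Z = - 4 Z$)
$a = 0$ ($a = 0 \left(-8\right) = 0$)
$V = -1$ ($V = \frac{\left(6 - 3\right) - 5}{2} = \frac{3 - 5}{2} = \frac{1}{2} \left(-2\right) = -1$)
$y{\left(x \right)} = -1$ ($y{\left(x \right)} = \left(-1\right)^{3} = -1$)
$- O{\left(-57 \right)} - y{\left(a \right)} = - \left(-4\right) \left(-57\right) - -1 = \left(-1\right) 228 + 1 = -228 + 1 = -227$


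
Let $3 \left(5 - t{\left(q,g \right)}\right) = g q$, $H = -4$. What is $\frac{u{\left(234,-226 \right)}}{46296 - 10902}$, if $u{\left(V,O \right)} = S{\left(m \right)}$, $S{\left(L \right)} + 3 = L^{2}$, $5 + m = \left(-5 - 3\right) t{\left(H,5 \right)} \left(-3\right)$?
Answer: $\frac{37811}{17697} \approx 2.1366$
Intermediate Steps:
$t{\left(q,g \right)} = 5 - \frac{g q}{3}$
$m = 275$ ($m = -5 + \left(-5 - 3\right) \left(5 - \frac{5}{3} \left(-4\right)\right) \left(-3\right) = -5 + - 8 \left(5 + \frac{20}{3}\right) \left(-3\right) = -5 + \left(-8\right) \frac{35}{3} \left(-3\right) = -5 - -280 = -5 + 280 = 275$)
$S{\left(L \right)} = -3 + L^{2}$
$u{\left(V,O \right)} = 75622$ ($u{\left(V,O \right)} = -3 + 275^{2} = -3 + 75625 = 75622$)
$\frac{u{\left(234,-226 \right)}}{46296 - 10902} = \frac{75622}{46296 - 10902} = \frac{75622}{35394} = 75622 \cdot \frac{1}{35394} = \frac{37811}{17697}$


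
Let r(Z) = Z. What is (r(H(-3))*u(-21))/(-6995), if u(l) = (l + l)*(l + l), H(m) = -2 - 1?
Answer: 5292/6995 ≈ 0.75654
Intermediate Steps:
H(m) = -3
u(l) = 4*l² (u(l) = (2*l)*(2*l) = 4*l²)
(r(H(-3))*u(-21))/(-6995) = -12*(-21)²/(-6995) = -12*441*(-1/6995) = -3*1764*(-1/6995) = -5292*(-1/6995) = 5292/6995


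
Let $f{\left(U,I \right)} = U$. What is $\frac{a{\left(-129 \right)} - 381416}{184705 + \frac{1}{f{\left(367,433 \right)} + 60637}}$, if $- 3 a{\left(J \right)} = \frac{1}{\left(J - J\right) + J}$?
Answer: $- \frac{9004677882964}{4360616858727} \approx -2.065$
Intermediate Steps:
$a{\left(J \right)} = - \frac{1}{3 J}$ ($a{\left(J \right)} = - \frac{1}{3 \left(\left(J - J\right) + J\right)} = - \frac{1}{3 \left(0 + J\right)} = - \frac{1}{3 J}$)
$\frac{a{\left(-129 \right)} - 381416}{184705 + \frac{1}{f{\left(367,433 \right)} + 60637}} = \frac{- \frac{1}{3 \left(-129\right)} - 381416}{184705 + \frac{1}{367 + 60637}} = \frac{\left(- \frac{1}{3}\right) \left(- \frac{1}{129}\right) - 381416}{184705 + \frac{1}{61004}} = \frac{\frac{1}{387} - 381416}{184705 + \frac{1}{61004}} = - \frac{147607991}{387 \cdot \frac{11267743821}{61004}} = \left(- \frac{147607991}{387}\right) \frac{61004}{11267743821} = - \frac{9004677882964}{4360616858727}$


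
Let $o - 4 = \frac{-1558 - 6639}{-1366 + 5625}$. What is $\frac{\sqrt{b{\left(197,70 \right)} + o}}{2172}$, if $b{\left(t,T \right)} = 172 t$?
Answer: $\frac{\sqrt{614662265905}}{9250548} \approx 0.084752$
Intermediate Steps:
$o = \frac{8839}{4259}$ ($o = 4 + \frac{-1558 - 6639}{-1366 + 5625} = 4 - \frac{8197}{4259} = \frac{8839}{4259} \approx 2.0754$)
$\frac{\sqrt{b{\left(197,70 \right)} + o}}{2172} = \frac{\sqrt{172 \cdot 197 + \frac{8839}{4259}}}{2172} = \sqrt{33884 + \frac{8839}{4259}} \cdot \frac{1}{2172} = \sqrt{\frac{144320795}{4259}} \cdot \frac{1}{2172} = \frac{\sqrt{614662265905}}{4259} \cdot \frac{1}{2172} = \frac{\sqrt{614662265905}}{9250548}$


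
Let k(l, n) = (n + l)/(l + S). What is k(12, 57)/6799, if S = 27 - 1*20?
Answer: 69/129181 ≈ 0.00053413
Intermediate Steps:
S = 7 (S = 27 - 20 = 7)
k(l, n) = (l + n)/(7 + l) (k(l, n) = (n + l)/(l + 7) = (l + n)/(7 + l))
k(12, 57)/6799 = ((12 + 57)/(7 + 12))/6799 = (69/19)*(1/6799) = 69/129181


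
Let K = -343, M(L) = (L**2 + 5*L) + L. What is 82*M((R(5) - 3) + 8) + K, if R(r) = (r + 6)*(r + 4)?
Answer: 937737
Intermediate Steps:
R(r) = (4 + r)*(6 + r) (R(r) = (6 + r)*(4 + r) = (4 + r)*(6 + r))
M(L) = L**2 + 6*L
82*M((R(5) - 3) + 8) + K = 82*((((24 + 5**2 + 10*5) - 3) + 8)*(6 + (((24 + 5**2 + 10*5) - 3) + 8))) - 343 = 82*((((24 + 25 + 50) - 3) + 8)*(6 + (((24 + 25 + 50) - 3) + 8))) - 343 = 82*(((99 - 3) + 8)*(6 + ((99 - 3) + 8))) - 343 = 82*((96 + 8)*(6 + (96 + 8))) - 343 = 82*(104*(6 + 104)) - 343 = 82*(104*110) - 343 = 82*11440 - 343 = 938080 - 343 = 937737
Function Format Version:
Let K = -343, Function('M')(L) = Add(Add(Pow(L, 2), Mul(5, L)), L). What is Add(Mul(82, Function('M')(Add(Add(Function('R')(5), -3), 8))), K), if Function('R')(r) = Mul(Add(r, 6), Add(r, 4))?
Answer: 937737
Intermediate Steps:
Function('R')(r) = Mul(Add(4, r), Add(6, r)) (Function('R')(r) = Mul(Add(6, r), Add(4, r)) = Mul(Add(4, r), Add(6, r)))
Function('M')(L) = Add(Pow(L, 2), Mul(6, L))
Add(Mul(82, Function('M')(Add(Add(Function('R')(5), -3), 8))), K) = Add(Mul(82, Mul(Add(Add(Add(24, Pow(5, 2), Mul(10, 5)), -3), 8), Add(6, Add(Add(Add(24, Pow(5, 2), Mul(10, 5)), -3), 8)))), -343) = Add(Mul(82, Mul(Add(Add(Add(24, 25, 50), -3), 8), Add(6, Add(Add(Add(24, 25, 50), -3), 8)))), -343) = Add(Mul(82, Mul(Add(Add(99, -3), 8), Add(6, Add(Add(99, -3), 8)))), -343) = Add(Mul(82, Mul(Add(96, 8), Add(6, Add(96, 8)))), -343) = Add(Mul(82, Mul(104, Add(6, 104))), -343) = Add(Mul(82, Mul(104, 110)), -343) = Add(Mul(82, 11440), -343) = Add(938080, -343) = 937737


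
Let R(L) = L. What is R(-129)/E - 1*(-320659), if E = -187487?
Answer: 60119394062/187487 ≈ 3.2066e+5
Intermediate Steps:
R(-129)/E - 1*(-320659) = -129/(-187487) - 1*(-320659) = -129*(-1/187487) + 320659 = 129/187487 + 320659 = 60119394062/187487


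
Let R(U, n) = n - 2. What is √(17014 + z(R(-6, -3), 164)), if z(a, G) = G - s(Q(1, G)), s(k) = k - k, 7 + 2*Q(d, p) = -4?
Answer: √17178 ≈ 131.06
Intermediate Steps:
Q(d, p) = -11/2 (Q(d, p) = -7/2 + (½)*(-4) = -7/2 - 2 = -11/2)
s(k) = 0
R(U, n) = -2 + n
z(a, G) = G (z(a, G) = G - 1*0 = G + 0 = G)
√(17014 + z(R(-6, -3), 164)) = √(17014 + 164) = √17178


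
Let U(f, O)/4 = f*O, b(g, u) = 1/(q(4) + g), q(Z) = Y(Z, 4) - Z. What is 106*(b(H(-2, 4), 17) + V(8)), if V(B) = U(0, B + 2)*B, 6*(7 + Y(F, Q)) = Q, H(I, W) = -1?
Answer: -159/17 ≈ -9.3529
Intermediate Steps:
Y(F, Q) = -7 + Q/6
q(Z) = -19/3 - Z (q(Z) = (-7 + (⅙)*4) - Z = (-7 + ⅔) - Z = -19/3 - Z)
b(g, u) = 1/(-31/3 + g) (b(g, u) = 1/((-19/3 - 1*4) + g) = 1/((-19/3 - 4) + g) = 1/(-31/3 + g))
U(f, O) = 4*O*f (U(f, O) = 4*(f*O) = 4*(O*f) = 4*O*f)
V(B) = 0 (V(B) = (4*(B + 2)*0)*B = (4*(2 + B)*0)*B = 0*B = 0)
106*(b(H(-2, 4), 17) + V(8)) = 106*(3/(-31 + 3*(-1)) + 0) = 106*(3/(-31 - 3) + 0) = 106*(3/(-34) + 0) = 106*(3*(-1/34) + 0) = 106*(-3/34 + 0) = 106*(-3/34) = -159/17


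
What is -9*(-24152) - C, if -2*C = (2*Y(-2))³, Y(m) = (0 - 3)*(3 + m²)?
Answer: 180324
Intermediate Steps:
Y(m) = -9 - 3*m² (Y(m) = -3*(3 + m²) = -9 - 3*m²)
C = 37044 (C = -8*(-9 - 3*(-2)²)³/2 = -8*(-9 - 3*4)³/2 = -8*(-9 - 12)³/2 = -(2*(-21))³/2 = -½*(-42)³ = -½*(-74088) = 37044)
-9*(-24152) - C = -9*(-24152) - 1*37044 = 217368 - 37044 = 180324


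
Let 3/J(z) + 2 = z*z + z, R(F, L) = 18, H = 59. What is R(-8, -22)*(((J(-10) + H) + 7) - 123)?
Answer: -45117/44 ≈ -1025.4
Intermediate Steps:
J(z) = 3/(-2 + z + z**2) (J(z) = 3/(-2 + (z*z + z)) = 3/(-2 + (z**2 + z)) = 3/(-2 + (z + z**2)) = 3/(-2 + z + z**2))
R(-8, -22)*(((J(-10) + H) + 7) - 123) = 18*(((3/(-2 - 10 + (-10)**2) + 59) + 7) - 123) = 18*(((3/(-2 - 10 + 100) + 59) + 7) - 123) = 18*(((3/88 + 59) + 7) - 123) = 18*((5195/88 + 7) - 123) = 18*(5811/88 - 123) = 18*(-5013/88) = -45117/44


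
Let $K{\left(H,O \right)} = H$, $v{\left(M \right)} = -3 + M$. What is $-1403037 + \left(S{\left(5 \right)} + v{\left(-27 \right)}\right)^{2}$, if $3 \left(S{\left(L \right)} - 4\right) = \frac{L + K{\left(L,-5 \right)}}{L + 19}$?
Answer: $- \frac{1817469191}{1296} \approx -1.4024 \cdot 10^{6}$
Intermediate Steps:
$S{\left(L \right)} = 4 + \frac{2 L}{3 \left(19 + L\right)}$ ($S{\left(L \right)} = 4 + \frac{\left(L + L\right) \frac{1}{L + 19}}{3} = 4 + \frac{2 L \frac{1}{19 + L}}{3} = 4 + \frac{2 L}{3 \left(19 + L\right)}$)
$-1403037 + \left(S{\left(5 \right)} + v{\left(-27 \right)}\right)^{2} = -1403037 + \left(\frac{2 \left(114 + 7 \cdot 5\right)}{3 \left(19 + 5\right)} - 30\right)^{2} = -1403037 + \left(\frac{2 \left(114 + 35\right)}{3 \cdot 24} - 30\right)^{2} = -1403037 + \left(\frac{2}{3} \cdot \frac{1}{24} \cdot 149 - 30\right)^{2} = -1403037 + \left(\frac{149}{36} - 30\right)^{2} = -1403037 + \left(- \frac{931}{36}\right)^{2} = -1403037 + \frac{866761}{1296} = - \frac{1817469191}{1296}$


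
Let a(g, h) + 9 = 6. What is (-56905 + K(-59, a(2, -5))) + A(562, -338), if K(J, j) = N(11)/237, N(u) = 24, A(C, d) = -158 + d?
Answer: -4534671/79 ≈ -57401.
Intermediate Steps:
a(g, h) = -3 (a(g, h) = -9 + 6 = -3)
K(J, j) = 8/79 (K(J, j) = 24/237 = 24*(1/237) = 8/79)
(-56905 + K(-59, a(2, -5))) + A(562, -338) = (-56905 + 8/79) + (-158 - 338) = -4495487/79 - 496 = -4534671/79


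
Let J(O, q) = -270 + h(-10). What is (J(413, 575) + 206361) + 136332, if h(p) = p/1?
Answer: 342413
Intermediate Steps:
h(p) = p (h(p) = p*1 = p)
J(O, q) = -280 (J(O, q) = -270 - 10 = -280)
(J(413, 575) + 206361) + 136332 = (-280 + 206361) + 136332 = 206081 + 136332 = 342413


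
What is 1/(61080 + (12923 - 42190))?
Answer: 1/31813 ≈ 3.1434e-5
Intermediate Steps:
1/(61080 + (12923 - 42190)) = 1/(61080 - 29267) = 1/31813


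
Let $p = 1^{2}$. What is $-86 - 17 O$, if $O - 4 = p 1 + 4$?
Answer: $-239$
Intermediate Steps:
$p = 1$
$O = 9$ ($O = 4 + \left(1 \cdot 1 + 4\right) = 4 + \left(1 + 4\right) = 4 + 5 = 9$)
$-86 - 17 O = -86 - 153 = -239$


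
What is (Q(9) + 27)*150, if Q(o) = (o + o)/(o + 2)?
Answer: 47250/11 ≈ 4295.5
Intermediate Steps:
Q(o) = 2*o/(2 + o) (Q(o) = (2*o)/(2 + o) = 2*o/(2 + o))
(Q(9) + 27)*150 = (2*9/(2 + 9) + 27)*150 = (2*9/11 + 27)*150 = (2*9*(1/11) + 27)*150 = (18/11 + 27)*150 = (315/11)*150 = 47250/11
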